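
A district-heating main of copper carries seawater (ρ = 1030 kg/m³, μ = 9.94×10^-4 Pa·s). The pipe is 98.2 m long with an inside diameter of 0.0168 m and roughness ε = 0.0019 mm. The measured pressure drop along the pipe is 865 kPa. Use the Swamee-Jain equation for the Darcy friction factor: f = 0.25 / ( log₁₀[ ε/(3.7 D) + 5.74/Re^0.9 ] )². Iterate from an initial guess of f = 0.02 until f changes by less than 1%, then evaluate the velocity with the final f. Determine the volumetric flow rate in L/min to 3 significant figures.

Q ≈ 50.3 L/min

Rearranging Darcy-Weisbach: V = √(2·ΔP·D/(f·L·ρ)). With ε/D = 1.9e-06/0.0168 = 0.000113, iterate starting from f = 0.02:
  f = 0.02 → V = √(2·8.65e+05·0.0168/(0.02·98.2·1030)) = 3.79 m/s; Re = ρVD/μ = 6.599e+04; f → 0.02005
Converged (Δf/f < 1%). With the final f = 0.02005: V = √(2·8.65e+05·0.0168/(0.02005·98.2·1030)) = 3.786 m/s.
Q = V·A = 3.786·(π/4·0.0168²) = 0.0008391 m³/s = 50.3 L/min.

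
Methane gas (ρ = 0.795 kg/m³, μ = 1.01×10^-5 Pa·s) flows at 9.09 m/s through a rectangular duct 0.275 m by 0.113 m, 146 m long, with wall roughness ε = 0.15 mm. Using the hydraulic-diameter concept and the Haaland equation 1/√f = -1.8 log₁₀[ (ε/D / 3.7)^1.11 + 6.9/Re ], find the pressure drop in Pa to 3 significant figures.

Hydraulic diameter D_h = 4A/P = 4·(0.275·0.113)/(2·(0.275+0.113)) = 0.1243/0.776 = 0.1602 m.
Re = ρVD_h/μ = 0.795·9.09·0.1602/1.01e-05 = 1.146e+05.
ε/D_h = 0.00015/0.1602 = 0.000936; Haaland gives 1/√f = -1.8 log₁₀[0.000102+6.02e-05] = 6.823, so f = 0.02148.
ΔP = f(L/D_h)(ρV²/2) = 0.02148·146/0.1602·32.84 = 643.1 Pa.

ΔP ≈ 643 Pa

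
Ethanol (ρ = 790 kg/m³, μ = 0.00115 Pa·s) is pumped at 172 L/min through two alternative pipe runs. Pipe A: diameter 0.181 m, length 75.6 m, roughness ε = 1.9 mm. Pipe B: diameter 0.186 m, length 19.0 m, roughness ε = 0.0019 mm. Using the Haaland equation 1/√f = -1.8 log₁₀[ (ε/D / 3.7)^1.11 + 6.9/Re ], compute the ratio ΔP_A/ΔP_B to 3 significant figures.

Pipe A: V = Q/A = 0.002867/0.02573 = 0.1114 m/s; Re = 1.385e+04; ε/D = 0.0105; Haaland → f = 0.04228; ΔP_A = f(L/D)(ρV²/2) = 86.58 Pa.
Pipe B: V = Q/A = 0.002867/0.02717 = 0.1055 m/s; Re = 1.348e+04; ε/D = 1.02e-05; Haaland → f = 0.02851; ΔP_B = f(L/D)(ρV²/2) = 12.8 Pa.
ΔP_A/ΔP_B = 86.58/12.8 = 6.76.

ΔP_A/ΔP_B ≈ 6.76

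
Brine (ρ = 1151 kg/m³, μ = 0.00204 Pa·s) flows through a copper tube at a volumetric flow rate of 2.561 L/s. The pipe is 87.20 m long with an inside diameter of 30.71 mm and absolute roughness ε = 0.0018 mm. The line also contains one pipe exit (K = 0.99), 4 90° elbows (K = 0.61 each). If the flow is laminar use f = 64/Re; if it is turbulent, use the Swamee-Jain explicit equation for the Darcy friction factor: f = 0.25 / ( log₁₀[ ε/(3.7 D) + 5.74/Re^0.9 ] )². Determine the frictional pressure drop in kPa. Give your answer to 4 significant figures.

Q = 2.561 L/s = 2.561/1000 = 0.002561 m³/s.
Cross-sectional area A = πD²/4 = π(0.03071)²/4 = 0.0007407 m²; mean velocity V = Q/A = 0.002561/0.0007407 = 3.457 m/s.
Reynolds number Re = ρVD/μ = 1151 · 3.457 · 0.03071 / 0.00204 = 5.991e+04.
Re > 4000 → turbulent. Relative roughness ε/D = 1.8e-06/0.03071 = 5.86e-05. Swamee-Jain: f = 0.25/(log₁₀[5.86e-05/3.7 + 5.74/5.991e+04^0.9])² = 0.25/(log₁₀[1.58e-05 + 0.000288])² = 0.25/(-3.518)² = 0.0202.
Total minor-loss coefficient ΣK = 1·0.99 + 4·0.61 = 3.43.
ΔP = [f·L/D + ΣK]·(ρV²/2) = [0.0202·87.2/0.03071 + 3.43]·(1151·3.457²/2) = [57.37 + 3.43]·6880 = 4.183e+05 Pa.
ΔP = 4.183e+05 Pa = 418.3 kPa.

ΔP ≈ 418.3 kPa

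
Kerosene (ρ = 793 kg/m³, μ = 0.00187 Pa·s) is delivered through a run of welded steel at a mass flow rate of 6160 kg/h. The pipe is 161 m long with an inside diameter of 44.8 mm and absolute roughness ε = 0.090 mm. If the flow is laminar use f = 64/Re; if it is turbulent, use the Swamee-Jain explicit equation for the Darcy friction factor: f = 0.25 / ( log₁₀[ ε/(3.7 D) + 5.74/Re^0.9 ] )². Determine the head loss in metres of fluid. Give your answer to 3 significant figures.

h_f ≈ 9.94 m

ṁ = 6160 kg/h = 6160/3600 = 1.711 kg/s.
A = πD²/4 = π(0.0448)²/4 = 0.001576 m²; mean velocity V = ṁ/(ρA) = 1.711/(793 · 0.001576) = 1.369 m/s.
Reynolds number Re = ρVD/μ = 793 · 1.369 · 0.0448 / 0.00187 = 2.601e+04.
Re > 4000 → turbulent. Relative roughness ε/D = 9e-05/0.0448 = 0.00201. Swamee-Jain: f = 0.25/(log₁₀[0.00201/3.7 + 5.74/2.601e+04^0.9])² = 0.25/(log₁₀[0.000543 + 0.00061])² = 0.25/(-2.938)² = 0.02896.
Darcy-Weisbach: ΔP = f(L/D)(ρV²/2) = 0.02896·(161/0.0448)·(793·1.369²/2) = 0.02896·3594·743 = 7.732e+04 Pa.
Head loss h_f = ΔP/(ρg) = 7.732e+04/(793·9.81) = 9.94 m.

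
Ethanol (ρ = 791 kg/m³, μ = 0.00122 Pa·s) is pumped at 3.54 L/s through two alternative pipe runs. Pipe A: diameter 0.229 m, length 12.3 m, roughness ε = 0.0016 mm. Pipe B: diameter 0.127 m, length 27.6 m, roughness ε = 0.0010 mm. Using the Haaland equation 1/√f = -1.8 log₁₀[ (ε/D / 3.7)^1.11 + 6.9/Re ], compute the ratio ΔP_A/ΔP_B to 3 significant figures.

ΔP_A/ΔP_B ≈ 0.0272

Pipe A: V = Q/A = 0.00354/0.04119 = 0.08595 m/s; Re = 1.276e+04; ε/D = 6.99e-06; Haaland → f = 0.02892; ΔP_A = f(L/D)(ρV²/2) = 4.539 Pa.
Pipe B: V = Q/A = 0.00354/0.01267 = 0.2795 m/s; Re = 2.301e+04; ε/D = 7.87e-06; Haaland → f = 0.02488; ΔP_B = f(L/D)(ρV²/2) = 167 Pa.
ΔP_A/ΔP_B = 4.539/167 = 0.0272.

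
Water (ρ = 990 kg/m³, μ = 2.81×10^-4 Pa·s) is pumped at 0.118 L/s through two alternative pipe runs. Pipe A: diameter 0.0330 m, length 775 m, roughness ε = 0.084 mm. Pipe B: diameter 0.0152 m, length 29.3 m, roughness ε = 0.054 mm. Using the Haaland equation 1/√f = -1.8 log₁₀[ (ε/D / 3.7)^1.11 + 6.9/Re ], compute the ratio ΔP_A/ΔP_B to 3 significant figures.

ΔP_A/ΔP_B ≈ 0.569

Pipe A: V = Q/A = 0.000118/0.0008553 = 0.138 m/s; Re = 1.604e+04; ε/D = 0.00255; Haaland → f = 0.03148; ΔP_A = f(L/D)(ρV²/2) = 6965 Pa.
Pipe B: V = Q/A = 0.000118/0.0001815 = 0.6503 m/s; Re = 3.482e+04; ε/D = 0.00355; Haaland → f = 0.03032; ΔP_B = f(L/D)(ρV²/2) = 1.224e+04 Pa.
ΔP_A/ΔP_B = 6965/1.224e+04 = 0.569.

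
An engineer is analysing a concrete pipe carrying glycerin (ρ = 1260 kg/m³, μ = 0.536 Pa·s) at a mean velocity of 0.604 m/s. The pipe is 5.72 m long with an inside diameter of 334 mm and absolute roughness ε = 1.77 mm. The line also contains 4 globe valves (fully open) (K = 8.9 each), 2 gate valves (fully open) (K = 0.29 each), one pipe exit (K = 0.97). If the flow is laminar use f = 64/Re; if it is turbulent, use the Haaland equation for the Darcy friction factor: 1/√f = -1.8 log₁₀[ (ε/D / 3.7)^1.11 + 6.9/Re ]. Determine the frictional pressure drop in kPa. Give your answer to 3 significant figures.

Reynolds number Re = ρVD/μ = 1260 · 0.604 · 0.334 / 0.536 = 474.2.
Re < 2300 → laminar flow, so f = 64/Re = 64/474.2 = 0.135 (the turbulent correlation is not needed).
Total minor-loss coefficient ΣK = 4·8.9 + 2·0.29 + 1·0.97 = 37.1.
ΔP = [f·L/D + ΣK]·(ρV²/2) = [0.135·5.72/0.334 + 37.1]·(1260·0.604²/2) = [2.311 + 37.1]·229.8 = 9070 Pa.
ΔP = 9070 Pa = 9.07 kPa.

ΔP ≈ 9.07 kPa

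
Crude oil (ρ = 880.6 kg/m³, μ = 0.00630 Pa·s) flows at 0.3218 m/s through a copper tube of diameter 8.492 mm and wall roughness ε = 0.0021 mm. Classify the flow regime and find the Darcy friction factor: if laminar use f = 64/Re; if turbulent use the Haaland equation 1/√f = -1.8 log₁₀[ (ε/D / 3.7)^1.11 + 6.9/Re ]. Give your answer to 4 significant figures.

f ≈ 0.1676

Re = ρVD/μ = 880.6·0.3218·0.008492/0.0063 = 382.
Re < 2300 → laminar, so f = 64/Re = 0.1676 (roughness is irrelevant in laminar flow).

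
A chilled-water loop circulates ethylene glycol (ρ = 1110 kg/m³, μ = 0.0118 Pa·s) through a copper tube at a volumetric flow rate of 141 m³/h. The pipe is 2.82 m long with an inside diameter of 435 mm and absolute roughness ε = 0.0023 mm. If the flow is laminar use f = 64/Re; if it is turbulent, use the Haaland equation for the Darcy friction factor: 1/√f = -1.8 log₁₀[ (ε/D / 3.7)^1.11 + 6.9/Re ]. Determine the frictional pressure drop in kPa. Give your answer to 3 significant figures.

Q = 141 m³/h = 141/3600 = 0.03917 m³/s.
Cross-sectional area A = πD²/4 = π(0.435)²/4 = 0.1486 m²; mean velocity V = Q/A = 0.03917/0.1486 = 0.2635 m/s.
Reynolds number Re = ρVD/μ = 1110 · 0.2635 · 0.435 / 0.0118 = 1.078e+04.
Re > 4000 → turbulent. Relative roughness ε/D = 2.3e-06/0.435 = 5.29e-06. Haaland: 1/√f = -1.8 log₁₀[(5.29e-06/3.7)^1.11 + 6.9/1.078e+04] = -1.8 log₁₀[3.25e-07 + 0.00064] = 5.749, so f = 0.03026.
Darcy-Weisbach: ΔP = f(L/D)(ρV²/2) = 0.03026·(2.82/0.435)·(1110·0.2635²/2) = 0.03026·6.483·38.55 = 7.562 Pa.
ΔP = 7.562 Pa = 0.00756 kPa.

ΔP ≈ 0.00756 kPa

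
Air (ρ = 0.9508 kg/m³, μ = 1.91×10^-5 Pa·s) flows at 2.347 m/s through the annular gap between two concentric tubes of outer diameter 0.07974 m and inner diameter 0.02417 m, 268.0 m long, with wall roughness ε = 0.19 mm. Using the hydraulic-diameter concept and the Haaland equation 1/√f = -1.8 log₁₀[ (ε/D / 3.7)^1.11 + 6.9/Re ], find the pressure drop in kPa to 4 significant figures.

Hydraulic diameter D_h = 4A/P = D_o - D_i = 0.07974 - 0.02417 = 0.05557 m.
Re = ρVD_h/μ = 0.9508·2.347·0.05557/1.91e-05 = 6492.
ε/D_h = 0.00019/0.05557 = 0.00342; Haaland gives 1/√f = -1.8 log₁₀[0.000428+0.00106] = 5.088, so f = 0.03863.
ΔP = f(L/D_h)(ρV²/2) = 0.03863·268/0.05557·2.619 = 487.9 Pa.
ΔP = 0.4879 kPa.

ΔP ≈ 0.4879 kPa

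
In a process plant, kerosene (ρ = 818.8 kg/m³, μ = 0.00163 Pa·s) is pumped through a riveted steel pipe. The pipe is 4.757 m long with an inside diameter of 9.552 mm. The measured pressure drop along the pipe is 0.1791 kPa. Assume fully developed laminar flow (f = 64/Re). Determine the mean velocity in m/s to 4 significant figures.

For laminar flow, f = 64/Re with Re = ρVD/μ, so Darcy-Weisbach reduces to ΔP = 32μLV/D². Solving for V: V = ΔP·D²/(32μL) = 179.1·(0.009552)²/(32·0.00163·4.757) = 0.06586 m/s.
Check: Re = ρVD/μ = 818.8·0.06586·0.009552/0.00163 = 316 < 2300, so the laminar assumption holds.

V ≈ 0.06586 m/s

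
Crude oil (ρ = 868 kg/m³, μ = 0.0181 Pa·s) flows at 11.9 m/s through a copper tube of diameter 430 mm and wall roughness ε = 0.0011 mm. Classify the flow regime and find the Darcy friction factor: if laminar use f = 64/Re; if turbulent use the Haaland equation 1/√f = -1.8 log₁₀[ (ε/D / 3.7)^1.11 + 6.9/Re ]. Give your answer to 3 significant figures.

f ≈ 0.0149

Re = ρVD/μ = 868·11.9·0.43/0.0181 = 2.454e+05.
Re > 4000 → turbulent. ε/D = 1.1e-06/0.43 = 2.56e-06; Haaland: 1/√f = -1.8 log₁₀[1.45e-07 + 2.81e-05] = 8.188, so f = 0.01492.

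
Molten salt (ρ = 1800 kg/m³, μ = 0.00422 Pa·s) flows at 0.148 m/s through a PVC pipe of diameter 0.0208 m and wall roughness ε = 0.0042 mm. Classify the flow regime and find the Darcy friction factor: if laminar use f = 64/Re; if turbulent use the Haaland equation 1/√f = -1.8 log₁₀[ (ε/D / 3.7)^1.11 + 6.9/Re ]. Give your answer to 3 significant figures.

f ≈ 0.0487

Re = ρVD/μ = 1800·0.148·0.0208/0.00422 = 1313.
Re < 2300 → laminar, so f = 64/Re = 0.04874 (roughness is irrelevant in laminar flow).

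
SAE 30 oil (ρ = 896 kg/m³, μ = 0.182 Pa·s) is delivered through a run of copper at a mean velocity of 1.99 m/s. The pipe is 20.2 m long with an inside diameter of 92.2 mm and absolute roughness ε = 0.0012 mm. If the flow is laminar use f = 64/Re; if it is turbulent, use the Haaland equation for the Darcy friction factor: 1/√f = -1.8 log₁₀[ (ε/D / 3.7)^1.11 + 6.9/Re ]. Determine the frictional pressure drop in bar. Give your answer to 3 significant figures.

Reynolds number Re = ρVD/μ = 896 · 1.99 · 0.0922 / 0.182 = 903.3.
Re < 2300 → laminar flow, so f = 64/Re = 64/903.3 = 0.07085 (the turbulent correlation is not needed).
Darcy-Weisbach: ΔP = f(L/D)(ρV²/2) = 0.07085·(20.2/0.0922)·(896·1.99²/2) = 0.07085·219.1·1774 = 2.754e+04 Pa.
ΔP = 2.754e+04 Pa = 0.275 bar.

ΔP ≈ 0.275 bar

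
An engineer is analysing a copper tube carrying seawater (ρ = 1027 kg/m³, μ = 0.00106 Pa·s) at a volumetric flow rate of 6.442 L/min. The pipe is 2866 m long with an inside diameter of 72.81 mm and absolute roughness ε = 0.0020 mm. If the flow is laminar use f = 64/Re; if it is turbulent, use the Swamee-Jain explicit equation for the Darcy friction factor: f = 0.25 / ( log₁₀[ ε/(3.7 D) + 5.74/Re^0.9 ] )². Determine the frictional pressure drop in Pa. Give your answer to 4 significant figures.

Q = 6.442 L/min = 6.442/60000 = 0.0001074 m³/s.
Cross-sectional area A = πD²/4 = π(0.07281)²/4 = 0.004164 m²; mean velocity V = Q/A = 0.0001074/0.004164 = 0.02579 m/s.
Reynolds number Re = ρVD/μ = 1027 · 0.02579 · 0.07281 / 0.00106 = 1819.
Re < 2300 → laminar flow, so f = 64/Re = 64/1819 = 0.03518 (the turbulent correlation is not needed).
Darcy-Weisbach: ΔP = f(L/D)(ρV²/2) = 0.03518·(2866/0.07281)·(1027·0.02579²/2) = 0.03518·3.936e+04·0.3415 = 472.9 Pa.

ΔP ≈ 472.9 Pa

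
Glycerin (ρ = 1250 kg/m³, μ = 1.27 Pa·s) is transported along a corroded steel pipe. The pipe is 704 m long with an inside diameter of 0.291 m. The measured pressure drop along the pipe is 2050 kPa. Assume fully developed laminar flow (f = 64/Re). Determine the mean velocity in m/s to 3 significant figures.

For laminar flow, f = 64/Re with Re = ρVD/μ, so Darcy-Weisbach reduces to ΔP = 32μLV/D². Solving for V: V = ΔP·D²/(32μL) = 2.05e+06·(0.291)²/(32·1.27·704) = 6.068 m/s.
Check: Re = ρVD/μ = 1250·6.068·0.291/1.27 = 1738 < 2300, so the laminar assumption holds.

V ≈ 6.07 m/s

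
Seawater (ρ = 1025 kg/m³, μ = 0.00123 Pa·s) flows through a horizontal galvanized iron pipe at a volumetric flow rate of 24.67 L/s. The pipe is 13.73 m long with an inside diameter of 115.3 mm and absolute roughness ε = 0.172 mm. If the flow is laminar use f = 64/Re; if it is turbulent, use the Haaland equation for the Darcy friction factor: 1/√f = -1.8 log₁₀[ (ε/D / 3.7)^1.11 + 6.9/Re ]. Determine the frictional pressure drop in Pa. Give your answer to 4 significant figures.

Q = 24.67 L/s = 24.67/1000 = 0.02467 m³/s.
Cross-sectional area A = πD²/4 = π(0.1153)²/4 = 0.01044 m²; mean velocity V = Q/A = 0.02467/0.01044 = 2.363 m/s.
Reynolds number Re = ρVD/μ = 1025 · 2.363 · 0.1153 / 0.00123 = 2.27e+05.
Re > 4000 → turbulent. Relative roughness ε/D = 0.000172/0.1153 = 0.00149. Haaland: 1/√f = -1.8 log₁₀[(0.00149/3.7)^1.11 + 6.9/2.27e+05] = -1.8 log₁₀[0.000171 + 3.04e-05] = 6.654, so f = 0.02259.
Darcy-Weisbach: ΔP = f(L/D)(ρV²/2) = 0.02259·(13.73/0.1153)·(1025·2.363²/2) = 0.02259·119.1·2861 = 7695 Pa.

ΔP ≈ 7695 Pa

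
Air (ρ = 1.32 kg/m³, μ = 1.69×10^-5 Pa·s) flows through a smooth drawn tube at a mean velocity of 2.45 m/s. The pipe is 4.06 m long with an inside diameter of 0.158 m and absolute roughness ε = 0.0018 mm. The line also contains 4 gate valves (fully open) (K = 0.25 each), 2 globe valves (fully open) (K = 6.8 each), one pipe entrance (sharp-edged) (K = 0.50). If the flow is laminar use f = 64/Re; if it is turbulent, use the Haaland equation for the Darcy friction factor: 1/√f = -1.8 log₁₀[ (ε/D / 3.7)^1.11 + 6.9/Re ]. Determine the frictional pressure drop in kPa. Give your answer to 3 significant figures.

ΔP ≈ 0.0622 kPa

Reynolds number Re = ρVD/μ = 1.32 · 2.45 · 0.158 / 1.69e-05 = 3.024e+04.
Re > 4000 → turbulent. Relative roughness ε/D = 1.8e-06/0.158 = 1.14e-05. Haaland: 1/√f = -1.8 log₁₀[(1.14e-05/3.7)^1.11 + 6.9/3.024e+04] = -1.8 log₁₀[7.62e-07 + 0.000228] = 6.552, so f = 0.02329.
Total minor-loss coefficient ΣK = 4·0.25 + 2·6.8 + 1·0.5 = 15.1.
ΔP = [f·L/D + ΣK]·(ρV²/2) = [0.02329·4.06/0.158 + 15.1]·(1.32·2.45²/2) = [0.5985 + 15.1]·3.962 = 62.19 Pa.
ΔP = 62.19 Pa = 0.0622 kPa.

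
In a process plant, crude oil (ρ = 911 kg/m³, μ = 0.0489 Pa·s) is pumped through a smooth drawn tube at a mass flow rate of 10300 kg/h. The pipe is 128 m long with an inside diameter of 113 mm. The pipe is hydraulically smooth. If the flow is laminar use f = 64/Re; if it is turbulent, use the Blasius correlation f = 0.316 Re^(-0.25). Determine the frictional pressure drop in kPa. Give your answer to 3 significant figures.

ΔP ≈ 4.91 kPa

ṁ = 10300 kg/h = 10300/3600 = 2.861 kg/s.
A = πD²/4 = π(0.113)²/4 = 0.01003 m²; mean velocity V = ṁ/(ρA) = 2.861/(911 · 0.01003) = 0.3132 m/s.
Reynolds number Re = ρVD/μ = 911 · 0.3132 · 0.113 / 0.0489 = 659.3.
Re < 2300 → laminar flow, so f = 64/Re = 64/659.3 = 0.09708 (the turbulent correlation is not needed).
Darcy-Weisbach: ΔP = f(L/D)(ρV²/2) = 0.09708·(128/0.113)·(911·0.3132²/2) = 0.09708·1133·44.67 = 4912 Pa.
ΔP = 4912 Pa = 4.91 kPa.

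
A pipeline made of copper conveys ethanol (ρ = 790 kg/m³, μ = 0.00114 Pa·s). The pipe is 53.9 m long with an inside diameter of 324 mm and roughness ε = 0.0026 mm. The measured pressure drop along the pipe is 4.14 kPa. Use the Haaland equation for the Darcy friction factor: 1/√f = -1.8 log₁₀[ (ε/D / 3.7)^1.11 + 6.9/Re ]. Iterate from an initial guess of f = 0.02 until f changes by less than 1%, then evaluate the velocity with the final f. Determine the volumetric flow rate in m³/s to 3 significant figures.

Q ≈ 0.180 m³/s

Rearranging Darcy-Weisbach: V = √(2·ΔP·D/(f·L·ρ)). With ε/D = 2.6e-06/0.324 = 8.02e-06, iterate starting from f = 0.02:
  f = 0.02 → V = √(2·4140·0.324/(0.02·53.9·790)) = 1.775 m/s; Re = ρVD/μ = 3.985e+05; f → 0.01369
  f = 0.01369 → V = 2.146 m/s; Re = 4.817e+05; f → 0.01324
  f = 0.01324 → V = 2.182 m/s; Re = 4.898e+05; f → 0.0132
Converged (Δf/f < 1%). With the final f = 0.0132: V = √(2·4140·0.324/(0.0132·53.9·790)) = 2.185 m/s.
Q = V·A = 2.185·(π/4·0.324²) = 0.1801 m³/s = 0.180 m³/s.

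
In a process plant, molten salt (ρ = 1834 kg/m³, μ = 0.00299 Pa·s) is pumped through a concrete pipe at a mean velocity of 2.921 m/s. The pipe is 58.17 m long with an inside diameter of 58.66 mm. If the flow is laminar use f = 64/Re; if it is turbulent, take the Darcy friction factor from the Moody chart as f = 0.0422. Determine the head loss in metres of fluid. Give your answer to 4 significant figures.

Reynolds number Re = ρVD/μ = 1834 · 2.921 · 0.05866 / 0.00299 = 1.051e+05.
Re > 4000 → turbulent; use the Moody-chart value f = 0.0422.
Darcy-Weisbach: ΔP = f(L/D)(ρV²/2) = 0.0422·(58.17/0.05866)·(1834·2.921²/2) = 0.0422·991.6·7824 = 3.274e+05 Pa.
Head loss h_f = ΔP/(ρg) = 3.274e+05/(1834·9.81) = 18.20 m.

h_f ≈ 18.20 m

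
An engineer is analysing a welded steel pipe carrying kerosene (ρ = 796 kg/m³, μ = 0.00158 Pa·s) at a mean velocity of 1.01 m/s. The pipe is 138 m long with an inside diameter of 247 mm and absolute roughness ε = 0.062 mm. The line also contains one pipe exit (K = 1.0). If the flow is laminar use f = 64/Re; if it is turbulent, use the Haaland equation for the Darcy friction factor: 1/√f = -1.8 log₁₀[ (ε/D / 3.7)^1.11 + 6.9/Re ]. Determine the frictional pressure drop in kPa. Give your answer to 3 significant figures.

Reynolds number Re = ρVD/μ = 796 · 1.01 · 0.247 / 0.00158 = 1.257e+05.
Re > 4000 → turbulent. Relative roughness ε/D = 6.2e-05/0.247 = 0.000251. Haaland: 1/√f = -1.8 log₁₀[(0.000251/3.7)^1.11 + 6.9/1.257e+05] = -1.8 log₁₀[2.36e-05 + 5.49e-05] = 7.389, so f = 0.01831.
Total minor-loss coefficient ΣK = 1·1 = 1.
ΔP = [f·L/D + ΣK]·(ρV²/2) = [0.01831·138/0.247 + 1]·(796·1.01²/2) = [10.23 + 1]·406 = 4560 Pa.
ΔP = 4560 Pa = 4.56 kPa.

ΔP ≈ 4.56 kPa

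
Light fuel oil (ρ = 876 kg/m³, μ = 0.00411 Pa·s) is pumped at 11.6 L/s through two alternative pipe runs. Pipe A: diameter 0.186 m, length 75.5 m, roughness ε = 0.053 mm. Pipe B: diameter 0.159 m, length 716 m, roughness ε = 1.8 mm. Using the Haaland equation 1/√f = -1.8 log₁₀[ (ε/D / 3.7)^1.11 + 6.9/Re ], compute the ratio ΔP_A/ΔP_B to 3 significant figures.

ΔP_A/ΔP_B ≈ 0.0312

Pipe A: V = Q/A = 0.0116/0.02717 = 0.4269 m/s; Re = 1.692e+04; ε/D = 0.000285; Haaland → f = 0.02731; ΔP_A = f(L/D)(ρV²/2) = 885 Pa.
Pipe B: V = Q/A = 0.0116/0.01986 = 0.5842 m/s; Re = 1.98e+04; ε/D = 0.0113; Haaland → f = 0.04214; ΔP_B = f(L/D)(ρV²/2) = 2.837e+04 Pa.
ΔP_A/ΔP_B = 885/2.837e+04 = 0.0312.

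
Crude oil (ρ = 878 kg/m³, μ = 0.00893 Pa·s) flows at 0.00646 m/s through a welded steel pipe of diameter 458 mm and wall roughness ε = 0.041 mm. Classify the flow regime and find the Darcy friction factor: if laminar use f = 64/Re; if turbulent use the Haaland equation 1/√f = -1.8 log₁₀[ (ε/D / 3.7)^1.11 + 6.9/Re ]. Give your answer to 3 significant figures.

Re = ρVD/μ = 878·0.00646·0.458/0.00893 = 290.9.
Re < 2300 → laminar, so f = 64/Re = 0.22 (roughness is irrelevant in laminar flow).

f ≈ 0.220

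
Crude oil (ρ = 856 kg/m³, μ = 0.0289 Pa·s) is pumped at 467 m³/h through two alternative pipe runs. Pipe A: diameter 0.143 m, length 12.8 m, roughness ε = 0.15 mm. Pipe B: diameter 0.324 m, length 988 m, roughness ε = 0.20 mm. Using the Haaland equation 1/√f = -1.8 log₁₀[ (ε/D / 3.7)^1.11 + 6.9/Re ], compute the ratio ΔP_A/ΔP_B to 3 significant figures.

Pipe A: V = Q/A = 0.1297/0.01606 = 8.077 m/s; Re = 3.421e+04; ε/D = 0.00105; Haaland → f = 0.02521; ΔP_A = f(L/D)(ρV²/2) = 6.302e+04 Pa.
Pipe B: V = Q/A = 0.1297/0.08245 = 1.573 m/s; Re = 1.51e+04; ε/D = 0.000617; Haaland → f = 0.02863; ΔP_B = f(L/D)(ρV²/2) = 9.251e+04 Pa.
ΔP_A/ΔP_B = 6.302e+04/9.251e+04 = 0.681.

ΔP_A/ΔP_B ≈ 0.681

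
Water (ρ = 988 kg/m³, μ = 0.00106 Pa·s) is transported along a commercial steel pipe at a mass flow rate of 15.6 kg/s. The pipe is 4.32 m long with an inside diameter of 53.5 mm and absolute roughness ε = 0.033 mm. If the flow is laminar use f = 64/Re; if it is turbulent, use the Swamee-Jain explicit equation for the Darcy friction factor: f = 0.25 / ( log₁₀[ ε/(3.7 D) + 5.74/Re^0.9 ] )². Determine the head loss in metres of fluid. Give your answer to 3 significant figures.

A = πD²/4 = π(0.0535)²/4 = 0.002248 m²; mean velocity V = ṁ/(ρA) = 15.6/(988 · 0.002248) = 7.024 m/s.
Reynolds number Re = ρVD/μ = 988 · 7.024 · 0.0535 / 0.00106 = 3.502e+05.
Re > 4000 → turbulent. Relative roughness ε/D = 3.3e-05/0.0535 = 0.000617. Swamee-Jain: f = 0.25/(log₁₀[0.000617/3.7 + 5.74/3.502e+05^0.9])² = 0.25/(log₁₀[0.000167 + 5.87e-05])² = 0.25/(-3.647)² = 0.0188.
Darcy-Weisbach: ΔP = f(L/D)(ρV²/2) = 0.0188·(4.32/0.0535)·(988·7.024²/2) = 0.0188·80.75·2.437e+04 = 3.699e+04 Pa.
Head loss h_f = ΔP/(ρg) = 3.699e+04/(988·9.81) = 3.82 m.

h_f ≈ 3.82 m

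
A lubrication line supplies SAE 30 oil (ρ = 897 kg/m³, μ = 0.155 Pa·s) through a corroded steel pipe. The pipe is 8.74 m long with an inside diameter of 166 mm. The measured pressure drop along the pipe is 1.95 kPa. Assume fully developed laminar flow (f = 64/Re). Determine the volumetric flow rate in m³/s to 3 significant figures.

For laminar flow, f = 64/Re with Re = ρVD/μ, so Darcy-Weisbach reduces to ΔP = 32μLV/D². Solving for V: V = ΔP·D²/(32μL) = 1950·(0.166)²/(32·0.155·8.74) = 1.24 m/s.
Check: Re = ρVD/μ = 897·1.24·0.166/0.155 = 1191 < 2300, so the laminar assumption holds.
Q = V·A = 1.24·(π/4·0.166²) = 0.02683 m³/s = 0.0268 m³/s.

Q ≈ 0.0268 m³/s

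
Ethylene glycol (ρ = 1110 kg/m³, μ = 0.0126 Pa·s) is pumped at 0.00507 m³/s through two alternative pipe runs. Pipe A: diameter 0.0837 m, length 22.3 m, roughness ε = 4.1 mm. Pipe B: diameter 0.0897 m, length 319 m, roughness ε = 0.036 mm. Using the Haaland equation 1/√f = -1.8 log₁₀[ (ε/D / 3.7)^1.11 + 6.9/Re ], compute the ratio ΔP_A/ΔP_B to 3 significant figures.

Pipe A: V = Q/A = 0.00507/0.005502 = 0.9214 m/s; Re = 6794; ε/D = 0.049; Haaland → f = 0.07459; ΔP_A = f(L/D)(ρV²/2) = 9364 Pa.
Pipe B: V = Q/A = 0.00507/0.006319 = 0.8023 m/s; Re = 6340; ε/D = 0.000401; Haaland → f = 0.03552; ΔP_B = f(L/D)(ρV²/2) = 4.513e+04 Pa.
ΔP_A/ΔP_B = 9364/4.513e+04 = 0.208.

ΔP_A/ΔP_B ≈ 0.208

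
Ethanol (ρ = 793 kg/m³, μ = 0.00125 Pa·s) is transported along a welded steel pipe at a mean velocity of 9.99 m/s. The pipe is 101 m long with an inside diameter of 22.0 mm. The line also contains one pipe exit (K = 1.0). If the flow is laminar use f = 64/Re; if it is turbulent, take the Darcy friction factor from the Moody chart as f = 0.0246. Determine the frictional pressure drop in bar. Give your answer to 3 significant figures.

Reynolds number Re = ρVD/μ = 793 · 9.99 · 0.022 / 0.00125 = 1.394e+05.
Re > 4000 → turbulent; use the Moody-chart value f = 0.0246.
Total minor-loss coefficient ΣK = 1·1 = 1.
ΔP = [f·L/D + ΣK]·(ρV²/2) = [0.0246·101/0.022 + 1]·(793·9.99²/2) = [112.9 + 1]·3.957e+04 = 4.509e+06 Pa.
ΔP = 4.509e+06 Pa = 45.1 bar.

ΔP ≈ 45.1 bar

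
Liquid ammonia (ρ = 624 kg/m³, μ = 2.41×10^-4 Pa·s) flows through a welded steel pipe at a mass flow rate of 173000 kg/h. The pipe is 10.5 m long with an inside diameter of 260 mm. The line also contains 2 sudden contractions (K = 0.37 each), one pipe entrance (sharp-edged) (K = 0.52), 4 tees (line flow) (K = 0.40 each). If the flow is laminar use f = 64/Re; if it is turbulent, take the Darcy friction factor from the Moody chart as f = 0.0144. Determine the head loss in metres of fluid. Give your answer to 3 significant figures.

h_f ≈ 0.369 m

ṁ = 173000 kg/h = 173000/3600 = 48.06 kg/s.
A = πD²/4 = π(0.26)²/4 = 0.05309 m²; mean velocity V = ṁ/(ρA) = 48.06/(624 · 0.05309) = 1.451 m/s.
Reynolds number Re = ρVD/μ = 624 · 1.451 · 0.26 / 0.000241 = 9.765e+05.
Re > 4000 → turbulent; use the Moody-chart value f = 0.0144.
Total minor-loss coefficient ΣK = 2·0.37 + 1·0.52 + 4·0.4 = 2.86.
ΔP = [f·L/D + ΣK]·(ρV²/2) = [0.0144·10.5/0.26 + 2.86]·(624·1.451²/2) = [0.5815 + 2.86]·656.4 = 2259 Pa.
Head loss h_f = ΔP/(ρg) = 2259/(624·9.81) = 0.369 m.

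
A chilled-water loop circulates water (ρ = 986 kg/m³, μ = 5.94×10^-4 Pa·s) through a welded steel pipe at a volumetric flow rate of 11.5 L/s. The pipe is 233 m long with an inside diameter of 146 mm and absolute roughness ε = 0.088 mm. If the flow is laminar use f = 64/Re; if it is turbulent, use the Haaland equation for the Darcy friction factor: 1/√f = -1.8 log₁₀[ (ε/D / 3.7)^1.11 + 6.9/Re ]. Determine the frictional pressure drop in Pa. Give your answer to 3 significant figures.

ΔP ≈ 7220 Pa

Q = 11.5 L/s = 11.5/1000 = 0.0115 m³/s.
Cross-sectional area A = πD²/4 = π(0.146)²/4 = 0.01674 m²; mean velocity V = Q/A = 0.0115/0.01674 = 0.6869 m/s.
Reynolds number Re = ρVD/μ = 986 · 0.6869 · 0.146 / 0.000594 = 1.665e+05.
Re > 4000 → turbulent. Relative roughness ε/D = 8.8e-05/0.146 = 0.000603. Haaland: 1/√f = -1.8 log₁₀[(0.000603/3.7)^1.11 + 6.9/1.665e+05] = -1.8 log₁₀[6.24e-05 + 4.14e-05] = 7.17, so f = 0.01945.
Darcy-Weisbach: ΔP = f(L/D)(ρV²/2) = 0.01945·(233/0.146)·(986·0.6869²/2) = 0.01945·1596·232.6 = 7220 Pa.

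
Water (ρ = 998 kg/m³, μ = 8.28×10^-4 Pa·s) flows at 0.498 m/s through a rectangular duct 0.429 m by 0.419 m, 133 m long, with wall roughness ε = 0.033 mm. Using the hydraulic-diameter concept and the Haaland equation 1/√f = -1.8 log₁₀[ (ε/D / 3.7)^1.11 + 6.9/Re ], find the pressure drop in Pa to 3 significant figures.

ΔP ≈ 599 Pa

Hydraulic diameter D_h = 4A/P = 4·(0.429·0.419)/(2·(0.429+0.419)) = 0.719/1.696 = 0.4239 m.
Re = ρVD_h/μ = 998·0.498·0.4239/0.000828 = 2.545e+05.
ε/D_h = 3.3e-05/0.4239 = 7.78e-05; Haaland gives 1/√f = -1.8 log₁₀[6.43e-06+2.71e-05] = 8.054, so f = 0.01542.
ΔP = f(L/D_h)(ρV²/2) = 0.01542·133/0.4239·123.8 = 598.6 Pa.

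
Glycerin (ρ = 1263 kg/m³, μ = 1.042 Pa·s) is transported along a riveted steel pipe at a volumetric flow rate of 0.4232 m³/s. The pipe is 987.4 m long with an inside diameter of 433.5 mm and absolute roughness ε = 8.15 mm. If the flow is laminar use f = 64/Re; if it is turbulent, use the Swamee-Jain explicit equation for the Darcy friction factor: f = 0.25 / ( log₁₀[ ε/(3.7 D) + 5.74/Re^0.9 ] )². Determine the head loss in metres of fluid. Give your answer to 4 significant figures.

h_f ≈ 40.55 m

Cross-sectional area A = πD²/4 = π(0.4335)²/4 = 0.1476 m²; mean velocity V = Q/A = 0.4232/0.1476 = 2.867 m/s.
Reynolds number Re = ρVD/μ = 1263 · 2.867 · 0.4335 / 1.04 = 1507.
Re < 2300 → laminar flow, so f = 64/Re = 64/1507 = 0.04248 (the turbulent correlation is not needed).
Darcy-Weisbach: ΔP = f(L/D)(ρV²/2) = 0.04248·(987.4/0.4335)·(1263·2.867²/2) = 0.04248·2278·5192 = 5.024e+05 Pa.
Head loss h_f = ΔP/(ρg) = 5.024e+05/(1263·9.81) = 40.55 m.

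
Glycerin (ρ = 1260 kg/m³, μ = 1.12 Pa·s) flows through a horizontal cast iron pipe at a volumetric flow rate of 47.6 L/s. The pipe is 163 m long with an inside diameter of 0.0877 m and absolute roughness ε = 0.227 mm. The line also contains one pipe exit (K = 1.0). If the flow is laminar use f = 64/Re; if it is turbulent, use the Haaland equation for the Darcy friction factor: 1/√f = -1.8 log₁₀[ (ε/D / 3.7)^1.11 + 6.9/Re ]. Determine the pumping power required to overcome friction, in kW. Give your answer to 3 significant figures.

Q = 47.6 L/s = 47.6/1000 = 0.0476 m³/s.
Cross-sectional area A = πD²/4 = π(0.0877)²/4 = 0.006041 m²; mean velocity V = Q/A = 0.0476/0.006041 = 7.88 m/s.
Reynolds number Re = ρVD/μ = 1260 · 7.88 · 0.0877 / 1.12 = 777.4.
Re < 2300 → laminar flow, so f = 64/Re = 64/777.4 = 0.08232 (the turbulent correlation is not needed).
Total minor-loss coefficient ΣK = 1·1 = 1.
ΔP = [f·L/D + ΣK]·(ρV²/2) = [0.08232·163/0.0877 + 1]·(1260·7.88²/2) = [153 + 1]·3.912e+04 = 6.024e+06 Pa.
Pumping power P = QΔP = 0.0476·6.024e+06 = 286800 W = 287 kW.

P ≈ 287 kW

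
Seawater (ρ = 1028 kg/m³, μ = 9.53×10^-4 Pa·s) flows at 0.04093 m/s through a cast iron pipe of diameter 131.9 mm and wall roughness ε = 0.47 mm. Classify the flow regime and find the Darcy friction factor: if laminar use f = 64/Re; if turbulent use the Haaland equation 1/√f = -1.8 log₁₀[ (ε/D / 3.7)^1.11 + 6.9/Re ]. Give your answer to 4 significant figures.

f ≈ 0.03974

Re = ρVD/μ = 1028·0.04093·0.1319/0.000953 = 5824.
Re > 4000 → turbulent. ε/D = 0.00047/0.1319 = 0.00356; Haaland: 1/√f = -1.8 log₁₀[0.000449 + 0.00118] = 5.016, so f = 0.03974.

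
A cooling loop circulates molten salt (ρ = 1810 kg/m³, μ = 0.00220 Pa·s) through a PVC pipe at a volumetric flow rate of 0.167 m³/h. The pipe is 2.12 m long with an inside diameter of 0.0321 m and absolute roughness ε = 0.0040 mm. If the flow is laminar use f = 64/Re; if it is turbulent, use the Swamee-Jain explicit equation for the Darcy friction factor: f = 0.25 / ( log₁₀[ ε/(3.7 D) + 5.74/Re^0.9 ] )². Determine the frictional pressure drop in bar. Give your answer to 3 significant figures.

Q = 0.167 m³/h = 0.167/3600 = 4.639e-05 m³/s.
Cross-sectional area A = πD²/4 = π(0.0321)²/4 = 0.0008093 m²; mean velocity V = Q/A = 4.639e-05/0.0008093 = 0.05732 m/s.
Reynolds number Re = ρVD/μ = 1810 · 0.05732 · 0.0321 / 0.0022 = 1514.
Re < 2300 → laminar flow, so f = 64/Re = 64/1514 = 0.04228 (the turbulent correlation is not needed).
Darcy-Weisbach: ΔP = f(L/D)(ρV²/2) = 0.04228·(2.12/0.0321)·(1810·0.05732²/2) = 0.04228·66.04·2.974 = 8.303 Pa.
ΔP = 8.303 Pa = 8.30×10^-5 bar.

ΔP ≈ 8.30×10^-5 bar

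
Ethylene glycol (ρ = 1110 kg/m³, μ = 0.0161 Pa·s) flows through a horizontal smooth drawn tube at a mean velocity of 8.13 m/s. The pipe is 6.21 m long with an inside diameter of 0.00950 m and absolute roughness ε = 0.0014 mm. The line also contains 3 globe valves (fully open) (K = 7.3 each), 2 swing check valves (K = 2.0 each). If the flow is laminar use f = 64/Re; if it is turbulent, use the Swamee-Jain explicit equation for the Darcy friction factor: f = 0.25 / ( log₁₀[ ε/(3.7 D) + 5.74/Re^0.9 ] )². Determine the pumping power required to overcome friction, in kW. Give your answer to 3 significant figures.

P ≈ 1.06 kW

Reynolds number Re = ρVD/μ = 1110 · 8.13 · 0.0095 / 0.0161 = 5325.
Re > 4000 → turbulent. Relative roughness ε/D = 1.4e-06/0.0095 = 0.000147. Swamee-Jain: f = 0.25/(log₁₀[0.000147/3.7 + 5.74/5325^0.9])² = 0.25/(log₁₀[3.98e-05 + 0.00254])² = 0.25/(-2.588)² = 0.03733.
Total minor-loss coefficient ΣK = 3·7.3 + 2·2 = 25.9.
ΔP = [f·L/D + ΣK]·(ρV²/2) = [0.03733·6.21/0.0095 + 25.9]·(1110·8.13²/2) = [24.4 + 25.9]·3.668e+04 = 1.845e+06 Pa.
Q = V·A = 8.13·7.088e-05 = 0.0005763 m³/s.
Pumping power P = QΔP = 0.0005763·1.845e+06 = 1063 W = 1.06 kW.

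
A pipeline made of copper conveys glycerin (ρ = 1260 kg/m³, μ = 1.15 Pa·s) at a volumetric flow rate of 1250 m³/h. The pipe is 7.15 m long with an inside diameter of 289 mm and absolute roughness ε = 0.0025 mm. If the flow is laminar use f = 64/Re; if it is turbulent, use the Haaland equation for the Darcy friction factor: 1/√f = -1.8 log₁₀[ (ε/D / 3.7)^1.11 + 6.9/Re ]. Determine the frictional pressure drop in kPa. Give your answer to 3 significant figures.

ΔP ≈ 16.7 kPa

Q = 1250 m³/h = 1250/3600 = 0.3472 m³/s.
Cross-sectional area A = πD²/4 = π(0.289)²/4 = 0.0656 m²; mean velocity V = Q/A = 0.3472/0.0656 = 5.293 m/s.
Reynolds number Re = ρVD/μ = 1260 · 5.293 · 0.289 / 1.15 = 1676.
Re < 2300 → laminar flow, so f = 64/Re = 64/1676 = 0.03818 (the turbulent correlation is not needed).
Darcy-Weisbach: ΔP = f(L/D)(ρV²/2) = 0.03818·(7.15/0.289)·(1260·5.293²/2) = 0.03818·24.74·1.765e+04 = 1.668e+04 Pa.
ΔP = 1.668e+04 Pa = 16.7 kPa.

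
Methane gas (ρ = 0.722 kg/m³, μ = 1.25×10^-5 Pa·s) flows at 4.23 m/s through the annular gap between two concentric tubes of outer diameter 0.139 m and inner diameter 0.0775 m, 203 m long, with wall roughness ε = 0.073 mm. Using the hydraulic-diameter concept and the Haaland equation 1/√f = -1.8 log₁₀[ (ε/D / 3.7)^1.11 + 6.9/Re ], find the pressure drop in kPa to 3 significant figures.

ΔP ≈ 0.632 kPa

Hydraulic diameter D_h = 4A/P = D_o - D_i = 0.139 - 0.0775 = 0.0615 m.
Re = ρVD_h/μ = 0.722·4.23·0.0615/1.25e-05 = 1.503e+04.
ε/D_h = 7.3e-05/0.0615 = 0.00119; Haaland gives 1/√f = -1.8 log₁₀[0.000132+0.000459] = 5.81, so f = 0.02962.
ΔP = f(L/D_h)(ρV²/2) = 0.02962·203/0.0615·6.459 = 631.6 Pa.
ΔP = 0.632 kPa.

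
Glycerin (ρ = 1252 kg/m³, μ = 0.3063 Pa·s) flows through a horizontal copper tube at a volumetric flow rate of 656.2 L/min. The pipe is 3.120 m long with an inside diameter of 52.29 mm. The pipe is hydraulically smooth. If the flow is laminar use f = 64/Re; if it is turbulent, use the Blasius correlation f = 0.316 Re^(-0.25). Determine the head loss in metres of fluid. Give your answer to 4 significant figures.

Q = 656.2 L/min = 656.2/60000 = 0.01094 m³/s.
Cross-sectional area A = πD²/4 = π(0.05229)²/4 = 0.002147 m²; mean velocity V = Q/A = 0.01094/0.002147 = 5.093 m/s.
Reynolds number Re = ρVD/μ = 1252 · 5.093 · 0.05229 / 0.306 = 1089.
Re < 2300 → laminar flow, so f = 64/Re = 64/1089 = 0.0588 (the turbulent correlation is not needed).
Darcy-Weisbach: ΔP = f(L/D)(ρV²/2) = 0.0588·(3.12/0.05229)·(1252·5.093²/2) = 0.0588·59.67·1.624e+04 = 5.696e+04 Pa.
Head loss h_f = ΔP/(ρg) = 5.696e+04/(1252·9.81) = 4.638 m.

h_f ≈ 4.638 m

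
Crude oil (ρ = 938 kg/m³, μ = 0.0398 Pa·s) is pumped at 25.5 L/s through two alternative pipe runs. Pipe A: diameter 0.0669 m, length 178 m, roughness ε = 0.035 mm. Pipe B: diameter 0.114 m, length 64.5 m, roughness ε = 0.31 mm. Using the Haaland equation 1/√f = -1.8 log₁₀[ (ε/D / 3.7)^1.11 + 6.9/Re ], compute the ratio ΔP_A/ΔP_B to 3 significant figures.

Pipe A: V = Q/A = 0.0255/0.003515 = 7.254 m/s; Re = 1.144e+04; ε/D = 0.000523; Haaland → f = 0.03047; ΔP_A = f(L/D)(ρV²/2) = 2.001e+06 Pa.
Pipe B: V = Q/A = 0.0255/0.01021 = 2.498 m/s; Re = 6712; ε/D = 0.00272; Haaland → f = 0.03757; ΔP_B = f(L/D)(ρV²/2) = 6.222e+04 Pa.
ΔP_A/ΔP_B = 2.001e+06/6.222e+04 = 32.2.

ΔP_A/ΔP_B ≈ 32.2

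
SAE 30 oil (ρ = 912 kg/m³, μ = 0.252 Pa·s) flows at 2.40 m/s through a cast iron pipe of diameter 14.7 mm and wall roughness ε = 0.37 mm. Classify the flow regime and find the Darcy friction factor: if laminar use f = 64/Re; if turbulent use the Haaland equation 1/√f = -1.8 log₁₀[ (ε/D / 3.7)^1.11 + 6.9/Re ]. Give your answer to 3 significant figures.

Re = ρVD/μ = 912·2.4·0.0147/0.252 = 127.7.
Re < 2300 → laminar, so f = 64/Re = 0.5013 (roughness is irrelevant in laminar flow).

f ≈ 0.501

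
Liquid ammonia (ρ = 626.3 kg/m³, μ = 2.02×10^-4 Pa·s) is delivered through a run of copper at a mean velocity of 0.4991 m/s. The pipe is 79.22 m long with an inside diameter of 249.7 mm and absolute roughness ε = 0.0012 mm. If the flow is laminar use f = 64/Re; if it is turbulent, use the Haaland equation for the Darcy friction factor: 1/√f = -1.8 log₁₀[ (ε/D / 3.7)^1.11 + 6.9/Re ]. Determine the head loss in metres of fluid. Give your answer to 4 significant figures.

Reynolds number Re = ρVD/μ = 626.3 · 0.4991 · 0.2497 / 0.000202 = 3.864e+05.
Re > 4000 → turbulent. Relative roughness ε/D = 1.2e-06/0.2497 = 4.81e-06. Haaland: 1/√f = -1.8 log₁₀[(4.81e-06/3.7)^1.11 + 6.9/3.864e+05] = -1.8 log₁₀[2.92e-07 + 1.79e-05] = 8.534, so f = 0.01373.
Darcy-Weisbach: ΔP = f(L/D)(ρV²/2) = 0.01373·(79.22/0.2497)·(626.3·0.4991²/2) = 0.01373·317.3·78.01 = 339.8 Pa.
Head loss h_f = ΔP/(ρg) = 339.8/(626.3·9.81) = 0.05531 m.

h_f ≈ 0.05531 m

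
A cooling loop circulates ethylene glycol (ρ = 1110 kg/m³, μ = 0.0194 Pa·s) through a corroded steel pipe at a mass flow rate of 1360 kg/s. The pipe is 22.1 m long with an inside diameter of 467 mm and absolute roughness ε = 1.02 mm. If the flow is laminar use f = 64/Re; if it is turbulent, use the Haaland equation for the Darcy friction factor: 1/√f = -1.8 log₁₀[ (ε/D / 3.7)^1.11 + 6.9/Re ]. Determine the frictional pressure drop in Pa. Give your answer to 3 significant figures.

A = πD²/4 = π(0.467)²/4 = 0.1713 m²; mean velocity V = ṁ/(ρA) = 1360/(1110 · 0.1713) = 7.153 m/s.
Reynolds number Re = ρVD/μ = 1110 · 7.153 · 0.467 / 0.0194 = 1.911e+05.
Re > 4000 → turbulent. Relative roughness ε/D = 0.00102/0.467 = 0.00218. Haaland: 1/√f = -1.8 log₁₀[(0.00218/3.7)^1.11 + 6.9/1.911e+05] = -1.8 log₁₀[0.000261 + 3.61e-05] = 6.35, so f = 0.0248.
Darcy-Weisbach: ΔP = f(L/D)(ρV²/2) = 0.0248·(22.1/0.467)·(1110·7.153²/2) = 0.0248·47.32·2.84e+04 = 3.333e+04 Pa.

ΔP ≈ 33300 Pa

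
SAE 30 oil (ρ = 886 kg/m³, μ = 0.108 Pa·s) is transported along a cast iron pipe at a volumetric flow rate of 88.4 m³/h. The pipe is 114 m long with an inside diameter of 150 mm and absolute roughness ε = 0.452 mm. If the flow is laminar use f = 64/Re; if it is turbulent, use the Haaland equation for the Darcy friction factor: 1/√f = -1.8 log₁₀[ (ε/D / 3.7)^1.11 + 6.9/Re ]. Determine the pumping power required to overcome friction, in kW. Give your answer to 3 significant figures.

P ≈ 0.597 kW

Q = 88.4 m³/h = 88.4/3600 = 0.02456 m³/s.
Cross-sectional area A = πD²/4 = π(0.15)²/4 = 0.01767 m²; mean velocity V = Q/A = 0.02456/0.01767 = 1.39 m/s.
Reynolds number Re = ρVD/μ = 886 · 1.39 · 0.15 / 0.108 = 1710.
Re < 2300 → laminar flow, so f = 64/Re = 64/1710 = 0.03743 (the turbulent correlation is not needed).
Darcy-Weisbach: ΔP = f(L/D)(ρV²/2) = 0.03743·(114/0.15)·(886·1.39²/2) = 0.03743·760·855.4 = 2.433e+04 Pa.
Pumping power P = QΔP = 0.02456·2.433e+04 = 597.5 W = 0.597 kW.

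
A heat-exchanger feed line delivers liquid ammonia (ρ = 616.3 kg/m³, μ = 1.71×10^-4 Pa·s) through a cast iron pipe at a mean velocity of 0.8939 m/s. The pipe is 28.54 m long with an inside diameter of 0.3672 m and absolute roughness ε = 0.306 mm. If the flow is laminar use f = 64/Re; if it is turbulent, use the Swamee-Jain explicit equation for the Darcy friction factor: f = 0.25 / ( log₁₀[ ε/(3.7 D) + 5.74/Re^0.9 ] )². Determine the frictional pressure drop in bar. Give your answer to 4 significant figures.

Reynolds number Re = ρVD/μ = 616.3 · 0.8939 · 0.3672 / 0.000171 = 1.183e+06.
Re > 4000 → turbulent. Relative roughness ε/D = 0.000306/0.3672 = 0.000833. Swamee-Jain: f = 0.25/(log₁₀[0.000833/3.7 + 5.74/1.183e+06^0.9])² = 0.25/(log₁₀[0.000225 + 1.96e-05])² = 0.25/(-3.611)² = 0.01917.
Darcy-Weisbach: ΔP = f(L/D)(ρV²/2) = 0.01917·(28.54/0.3672)·(616.3·0.8939²/2) = 0.01917·77.72·246.2 = 366.9 Pa.
ΔP = 366.9 Pa = 0.003669 bar.

ΔP ≈ 0.003669 bar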